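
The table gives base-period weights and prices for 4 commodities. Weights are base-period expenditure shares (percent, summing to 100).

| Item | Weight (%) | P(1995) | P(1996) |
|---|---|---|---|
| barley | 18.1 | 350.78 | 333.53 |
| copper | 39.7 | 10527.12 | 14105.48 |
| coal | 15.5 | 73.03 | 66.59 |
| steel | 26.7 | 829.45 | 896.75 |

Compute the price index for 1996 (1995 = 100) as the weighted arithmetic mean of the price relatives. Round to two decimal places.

barley: 18.1 × (333.53/350.78) = 18.1 × 0.950824 = 17.2099
copper: 39.7 × (14105.48/10527.12) = 39.7 × 1.339918 = 53.1948
coal: 15.5 × (66.59/73.03) = 15.5 × 0.911817 = 14.1332
steel: 26.7 × (896.75/829.45) = 26.7 × 1.081138 = 28.8664
Index = Σ wᵢ·(p₁ᵢ/p₀ᵢ) = 17.2099 + 53.1948 + 14.1332 + 28.8664 = 113.4042

113.40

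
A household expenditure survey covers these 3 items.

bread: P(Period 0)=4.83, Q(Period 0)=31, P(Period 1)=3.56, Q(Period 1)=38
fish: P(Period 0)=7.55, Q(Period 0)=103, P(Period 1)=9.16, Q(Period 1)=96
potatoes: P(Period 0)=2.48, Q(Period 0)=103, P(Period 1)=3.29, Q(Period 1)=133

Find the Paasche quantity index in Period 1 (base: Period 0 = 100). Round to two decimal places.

Paasche quantity index uses current-period prices as weights.
ΣP(Period 1)·Q(Period 1) = 3.56×38 + 9.16×96 + 3.29×133 = 135.28 + 879.36 + 437.57 = 1452.21
ΣP(Period 1)·Q(Period 0) = 3.56×31 + 9.16×103 + 3.29×103 = 110.36 + 943.48 + 338.87 = 1392.71
Index = 1452.21 / 1392.71 × 100 = 104.2722

104.27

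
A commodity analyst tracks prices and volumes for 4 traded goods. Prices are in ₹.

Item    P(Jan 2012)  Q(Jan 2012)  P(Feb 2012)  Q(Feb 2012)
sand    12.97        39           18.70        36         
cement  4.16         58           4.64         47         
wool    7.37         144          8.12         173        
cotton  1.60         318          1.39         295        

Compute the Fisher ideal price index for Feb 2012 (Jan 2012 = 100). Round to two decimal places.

Laspeyres component (base-period weights):
ΣP(Feb 2012)Q(Jan 2012) = 18.70×39 + 4.64×58 + 8.12×144 + 1.39×318 = 729.3 + 269.12 + 1169.28 + 442.02 = 2609.72
ΣP(Jan 2012)Q(Jan 2012) = 12.97×39 + 4.16×58 + 7.37×144 + 1.60×318 = 505.83 + 241.28 + 1061.28 + 508.8 = 2317.19
L = 2609.72 / 2317.19 × 100 = 112.6243
Paasche component (current-period weights):
ΣP(Feb 2012)Q(Feb 2012) = 18.70×36 + 4.64×47 + 8.12×173 + 1.39×295 = 673.2 + 218.08 + 1404.76 + 410.05 = 2706.09
ΣP(Jan 2012)Q(Feb 2012) = 12.97×36 + 4.16×47 + 7.37×173 + 1.60×295 = 466.92 + 195.52 + 1275.01 + 472 = 2409.45
P = 2706.09 / 2409.45 × 100 = 112.3115
Fisher = √(L × P) = √(112.6243 × 112.3115) = 112.4678

112.47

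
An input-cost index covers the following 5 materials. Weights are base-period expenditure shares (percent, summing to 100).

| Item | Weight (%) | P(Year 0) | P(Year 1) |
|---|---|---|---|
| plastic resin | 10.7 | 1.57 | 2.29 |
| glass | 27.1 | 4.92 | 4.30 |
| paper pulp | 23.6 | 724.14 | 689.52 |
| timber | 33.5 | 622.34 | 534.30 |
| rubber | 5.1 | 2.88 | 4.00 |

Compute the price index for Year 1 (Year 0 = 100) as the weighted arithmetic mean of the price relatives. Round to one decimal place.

plastic resin: 10.7 × (2.29/1.57) = 10.7 × 1.458599 = 15.6070
glass: 27.1 × (4.30/4.92) = 27.1 × 0.873984 = 23.6850
paper pulp: 23.6 × (689.52/724.14) = 23.6 × 0.952192 = 22.4717
timber: 33.5 × (534.30/622.34) = 33.5 × 0.858534 = 28.7609
rubber: 5.1 × (4.00/2.88) = 5.1 × 1.388889 = 7.0833
Index = Σ wᵢ·(p₁ᵢ/p₀ᵢ) = 15.6070 + 23.6850 + 22.4717 + 28.7609 + 7.0833 = 97.6079

97.6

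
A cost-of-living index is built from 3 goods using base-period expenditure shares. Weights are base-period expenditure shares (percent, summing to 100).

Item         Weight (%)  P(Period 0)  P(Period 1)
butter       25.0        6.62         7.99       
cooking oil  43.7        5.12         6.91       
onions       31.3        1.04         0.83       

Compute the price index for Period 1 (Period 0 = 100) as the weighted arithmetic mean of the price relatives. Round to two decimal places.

114.13

butter: 25.0 × (7.99/6.62) = 25.0 × 1.206949 = 30.1737
cooking oil: 43.7 × (6.91/5.12) = 43.7 × 1.349609 = 58.9779
onions: 31.3 × (0.83/1.04) = 31.3 × 0.798077 = 24.9798
Index = Σ wᵢ·(p₁ᵢ/p₀ᵢ) = 30.1737 + 58.9779 + 24.9798 = 114.1315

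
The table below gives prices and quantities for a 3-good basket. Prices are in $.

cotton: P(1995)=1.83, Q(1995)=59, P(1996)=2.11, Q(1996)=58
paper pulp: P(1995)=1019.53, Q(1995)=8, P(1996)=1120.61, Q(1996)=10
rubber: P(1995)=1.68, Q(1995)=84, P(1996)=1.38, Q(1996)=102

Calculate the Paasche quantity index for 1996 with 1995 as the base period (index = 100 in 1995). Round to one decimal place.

124.6

Paasche quantity index uses current-period prices as weights.
ΣP(1996)·Q(1996) = 2.11×58 + 1120.61×10 + 1.38×102 = 122.38 + 11206.1 + 140.76 = 11469.24
ΣP(1996)·Q(1995) = 2.11×59 + 1120.61×8 + 1.38×84 = 124.49 + 8964.88 + 115.92 = 9205.29
Index = 11469.24 / 9205.29 × 100 = 124.5940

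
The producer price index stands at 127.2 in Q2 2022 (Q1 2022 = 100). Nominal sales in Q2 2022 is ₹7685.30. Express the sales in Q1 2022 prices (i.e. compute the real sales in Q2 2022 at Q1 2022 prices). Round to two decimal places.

Real = Nominal ÷ (Index/100) = 7685.30 ÷ (127.2/100)
     = 7685.30 ÷ 1.272 = 6041.9025

6041.90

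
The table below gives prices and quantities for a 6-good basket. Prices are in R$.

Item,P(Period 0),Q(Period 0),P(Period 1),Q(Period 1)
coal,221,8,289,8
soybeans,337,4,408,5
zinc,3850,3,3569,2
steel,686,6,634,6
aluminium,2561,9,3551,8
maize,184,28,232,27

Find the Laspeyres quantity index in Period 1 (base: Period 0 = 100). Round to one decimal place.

86.7

Laspeyres quantity index uses base-period prices as weights.
ΣP(Period 0)·Q(Period 1) = 221×8 + 337×5 + 3850×2 + 686×6 + 2561×8 + 184×27 = 1768 + 1685 + 7700 + 4116 + 20488 + 4968 = 40725
ΣP(Period 0)·Q(Period 0) = 221×8 + 337×4 + 3850×3 + 686×6 + 2561×9 + 184×28 = 1768 + 1348 + 11550 + 4116 + 23049 + 5152 = 46983
Index = 40725 / 46983 × 100 = 86.6803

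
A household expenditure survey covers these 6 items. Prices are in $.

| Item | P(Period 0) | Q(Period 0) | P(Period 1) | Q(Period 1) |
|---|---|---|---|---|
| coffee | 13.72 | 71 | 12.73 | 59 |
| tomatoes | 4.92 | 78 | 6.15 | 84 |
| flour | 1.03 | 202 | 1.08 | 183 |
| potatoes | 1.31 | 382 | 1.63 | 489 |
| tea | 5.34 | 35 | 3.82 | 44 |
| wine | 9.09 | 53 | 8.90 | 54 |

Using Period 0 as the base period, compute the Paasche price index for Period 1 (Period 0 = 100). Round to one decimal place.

Paasche price index uses current-period quantities as weights.
ΣP(Period 1)·Q(Period 1) = 12.73×59 + 6.15×84 + 1.08×183 + 1.63×489 + 3.82×44 + 8.90×54 = 751.07 + 516.6 + 197.64 + 797.07 + 168.08 + 480.6 = 2911.06
ΣP(Period 0)·Q(Period 1) = 13.72×59 + 4.92×84 + 1.03×183 + 1.31×489 + 5.34×44 + 9.09×54 = 809.48 + 413.28 + 188.49 + 640.59 + 234.96 + 490.86 = 2777.66
Index = 2911.06 / 2777.66 × 100 = 104.8026

104.8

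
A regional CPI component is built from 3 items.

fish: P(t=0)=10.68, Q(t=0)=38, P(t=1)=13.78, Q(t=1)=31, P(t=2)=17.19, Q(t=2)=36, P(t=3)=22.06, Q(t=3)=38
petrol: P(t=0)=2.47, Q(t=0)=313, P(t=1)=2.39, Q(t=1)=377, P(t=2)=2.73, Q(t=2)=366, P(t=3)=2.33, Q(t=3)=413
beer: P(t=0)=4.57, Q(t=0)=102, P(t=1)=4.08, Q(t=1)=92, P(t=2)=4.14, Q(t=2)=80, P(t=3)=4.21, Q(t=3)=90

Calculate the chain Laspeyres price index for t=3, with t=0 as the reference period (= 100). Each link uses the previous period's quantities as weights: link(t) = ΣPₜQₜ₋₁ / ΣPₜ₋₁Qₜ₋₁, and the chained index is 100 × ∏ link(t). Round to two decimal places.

Link t=0→t=1:
ΣP(t=1)Q(t=0) = 13.78×38 + 2.39×313 + 4.08×102 = 523.64 + 748.07 + 416.16 = 1687.87
ΣP(t=0)Q(t=0) = 10.68×38 + 2.47×313 + 4.57×102 = 405.84 + 773.11 + 466.14 = 1645.09
link = 1687.87/1645.09 = 1.026005
Link t=1→t=2:
ΣP(t=2)Q(t=1) = 17.19×31 + 2.73×377 + 4.14×92 = 532.89 + 1029.21 + 380.88 = 1942.98
ΣP(t=1)Q(t=1) = 13.78×31 + 2.39×377 + 4.08×92 = 427.18 + 901.03 + 375.36 = 1703.57
link = 1942.98/1703.57 = 1.140534
Link t=2→t=3:
ΣP(t=3)Q(t=2) = 22.06×36 + 2.33×366 + 4.21×80 = 794.16 + 852.78 + 336.8 = 1983.74
ΣP(t=2)Q(t=2) = 17.19×36 + 2.73×366 + 4.14×80 = 618.84 + 999.18 + 331.2 = 1949.22
link = 1983.74/1949.22 = 1.017710
Chained index = 100 × 1.026005 × 1.140534 × 1.017710 = 119.0917

119.09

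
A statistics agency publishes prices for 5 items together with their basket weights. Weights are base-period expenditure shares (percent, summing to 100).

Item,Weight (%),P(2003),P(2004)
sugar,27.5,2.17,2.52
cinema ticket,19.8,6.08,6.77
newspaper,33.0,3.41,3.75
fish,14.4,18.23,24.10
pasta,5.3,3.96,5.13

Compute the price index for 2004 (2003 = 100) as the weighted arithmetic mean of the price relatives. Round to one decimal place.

sugar: 27.5 × (2.52/2.17) = 27.5 × 1.161290 = 31.9355
cinema ticket: 19.8 × (6.77/6.08) = 19.8 × 1.113487 = 22.0470
newspaper: 33.0 × (3.75/3.41) = 33.0 × 1.099707 = 36.2903
fish: 14.4 × (24.10/18.23) = 14.4 × 1.321997 = 19.0368
pasta: 5.3 × (5.13/3.96) = 5.3 × 1.295455 = 6.8659
Index = Σ wᵢ·(p₁ᵢ/p₀ᵢ) = 31.9355 + 22.0470 + 36.2903 + 19.0368 + 6.8659 = 116.1755

116.2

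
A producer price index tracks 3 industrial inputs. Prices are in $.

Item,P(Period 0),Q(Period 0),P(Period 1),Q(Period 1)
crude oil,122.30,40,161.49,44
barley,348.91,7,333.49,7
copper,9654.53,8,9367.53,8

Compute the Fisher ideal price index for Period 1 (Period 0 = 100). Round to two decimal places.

Laspeyres component (base-period weights):
ΣP(Period 1)Q(Period 0) = 161.49×40 + 333.49×7 + 9367.53×8 = 6459.6 + 2334.43 + 74940.24 = 83734.27
ΣP(Period 0)Q(Period 0) = 122.30×40 + 348.91×7 + 9654.53×8 = 4892 + 2442.37 + 77236.24 = 84570.61
L = 83734.27 / 84570.61 × 100 = 99.0111
Paasche component (current-period weights):
ΣP(Period 1)Q(Period 1) = 161.49×44 + 333.49×7 + 9367.53×8 = 7105.56 + 2334.43 + 74940.24 = 84380.23
ΣP(Period 0)Q(Period 1) = 122.30×44 + 348.91×7 + 9654.53×8 = 5381.2 + 2442.37 + 77236.24 = 85059.81
P = 84380.23 / 85059.81 × 100 = 99.2011
Fisher = √(L × P) = √(99.0111 × 99.2011) = 99.1060

99.11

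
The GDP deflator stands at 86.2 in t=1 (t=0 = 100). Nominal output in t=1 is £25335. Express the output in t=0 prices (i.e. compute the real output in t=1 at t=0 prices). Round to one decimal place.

29391.0

Real = Nominal ÷ (Index/100) = 25335 ÷ (86.2/100)
     = 25335 ÷ 0.862 = 29390.9513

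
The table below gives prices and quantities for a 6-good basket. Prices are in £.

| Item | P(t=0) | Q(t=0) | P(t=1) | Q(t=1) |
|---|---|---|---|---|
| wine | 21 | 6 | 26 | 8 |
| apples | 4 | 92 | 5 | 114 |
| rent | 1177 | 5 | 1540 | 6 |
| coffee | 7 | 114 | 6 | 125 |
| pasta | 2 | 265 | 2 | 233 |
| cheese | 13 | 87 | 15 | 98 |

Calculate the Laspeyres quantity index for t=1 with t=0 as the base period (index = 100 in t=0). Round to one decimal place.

116.6

Laspeyres quantity index uses base-period prices as weights.
ΣP(t=0)·Q(t=1) = 21×8 + 4×114 + 1177×6 + 7×125 + 2×233 + 13×98 = 168 + 456 + 7062 + 875 + 466 + 1274 = 10301
ΣP(t=0)·Q(t=0) = 21×6 + 4×92 + 1177×5 + 7×114 + 2×265 + 13×87 = 126 + 368 + 5885 + 798 + 530 + 1131 = 8838
Index = 10301 / 8838 × 100 = 116.5535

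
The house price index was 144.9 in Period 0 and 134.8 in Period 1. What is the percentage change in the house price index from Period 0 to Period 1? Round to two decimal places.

-6.97%

Change = (134.8 − 144.9) / 144.9 × 100
       = -10.1 / 144.9 × 100 = -6.9703%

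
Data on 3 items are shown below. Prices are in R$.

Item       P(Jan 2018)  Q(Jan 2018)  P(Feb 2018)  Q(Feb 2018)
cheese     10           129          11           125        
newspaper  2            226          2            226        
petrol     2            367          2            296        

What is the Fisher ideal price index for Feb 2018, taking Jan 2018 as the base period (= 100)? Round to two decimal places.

Laspeyres component (base-period weights):
ΣP(Feb 2018)Q(Jan 2018) = 11×129 + 2×226 + 2×367 = 1419 + 452 + 734 = 2605
ΣP(Jan 2018)Q(Jan 2018) = 10×129 + 2×226 + 2×367 = 1290 + 452 + 734 = 2476
L = 2605 / 2476 × 100 = 105.2100
Paasche component (current-period weights):
ΣP(Feb 2018)Q(Feb 2018) = 11×125 + 2×226 + 2×296 = 1375 + 452 + 592 = 2419
ΣP(Jan 2018)Q(Feb 2018) = 10×125 + 2×226 + 2×296 = 1250 + 452 + 592 = 2294
P = 2419 / 2294 × 100 = 105.4490
Fisher = √(L × P) = √(105.2100 × 105.4490) = 105.3294

105.33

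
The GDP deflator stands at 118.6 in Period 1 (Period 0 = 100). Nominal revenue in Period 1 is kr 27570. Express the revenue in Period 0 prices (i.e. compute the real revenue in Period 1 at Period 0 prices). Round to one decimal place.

23246.2

Real = Nominal ÷ (Index/100) = 27570 ÷ (118.6/100)
     = 27570 ÷ 1.186 = 23246.2057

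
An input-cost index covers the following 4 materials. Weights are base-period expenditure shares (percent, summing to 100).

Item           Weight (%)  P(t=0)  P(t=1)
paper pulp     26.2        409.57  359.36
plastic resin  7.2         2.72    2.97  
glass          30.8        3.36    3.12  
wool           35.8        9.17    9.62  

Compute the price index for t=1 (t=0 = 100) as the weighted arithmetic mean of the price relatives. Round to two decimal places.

paper pulp: 26.2 × (359.36/409.57) = 26.2 × 0.877408 = 22.9881
plastic resin: 7.2 × (2.97/2.72) = 7.2 × 1.091912 = 7.8618
glass: 30.8 × (3.12/3.36) = 30.8 × 0.928571 = 28.6000
wool: 35.8 × (9.62/9.17) = 35.8 × 1.049073 = 37.5568
Index = Σ wᵢ·(p₁ᵢ/p₀ᵢ) = 22.9881 + 7.8618 + 28.6000 + 37.5568 = 97.0067

97.01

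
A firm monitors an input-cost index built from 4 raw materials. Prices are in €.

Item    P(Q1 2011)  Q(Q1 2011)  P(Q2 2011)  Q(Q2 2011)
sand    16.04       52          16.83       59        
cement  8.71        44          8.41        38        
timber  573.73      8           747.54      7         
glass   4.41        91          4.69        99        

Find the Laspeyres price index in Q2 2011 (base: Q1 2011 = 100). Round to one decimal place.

123.3

Laspeyres price index uses base-period quantities as weights.
ΣP(Q2 2011)·Q(Q1 2011) = 16.83×52 + 8.41×44 + 747.54×8 + 4.69×91 = 875.16 + 370.04 + 5980.32 + 426.79 = 7652.31
ΣP(Q1 2011)·Q(Q1 2011) = 16.04×52 + 8.71×44 + 573.73×8 + 4.41×91 = 834.08 + 383.24 + 4589.84 + 401.31 = 6208.47
Index = 7652.31 / 6208.47 × 100 = 123.2560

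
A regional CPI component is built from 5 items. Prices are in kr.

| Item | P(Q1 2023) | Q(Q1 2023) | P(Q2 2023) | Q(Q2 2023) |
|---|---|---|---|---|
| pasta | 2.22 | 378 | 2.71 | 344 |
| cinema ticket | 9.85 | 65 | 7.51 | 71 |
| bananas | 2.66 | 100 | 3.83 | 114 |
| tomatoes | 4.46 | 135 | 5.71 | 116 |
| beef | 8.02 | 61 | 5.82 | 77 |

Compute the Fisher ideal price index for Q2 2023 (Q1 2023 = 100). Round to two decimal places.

105.17

Laspeyres component (base-period weights):
ΣP(Q2 2023)Q(Q1 2023) = 2.71×378 + 7.51×65 + 3.83×100 + 5.71×135 + 5.82×61 = 1024.38 + 488.15 + 383 + 770.85 + 355.02 = 3021.4
ΣP(Q1 2023)Q(Q1 2023) = 2.22×378 + 9.85×65 + 2.66×100 + 4.46×135 + 8.02×61 = 839.16 + 640.25 + 266 + 602.1 + 489.22 = 2836.73
L = 3021.4 / 2836.73 × 100 = 106.5100
Paasche component (current-period weights):
ΣP(Q2 2023)Q(Q2 2023) = 2.71×344 + 7.51×71 + 3.83×114 + 5.71×116 + 5.82×77 = 932.24 + 533.21 + 436.62 + 662.36 + 448.14 = 3012.57
ΣP(Q1 2023)Q(Q2 2023) = 2.22×344 + 9.85×71 + 2.66×114 + 4.46×116 + 8.02×77 = 763.68 + 699.35 + 303.24 + 517.36 + 617.54 = 2901.17
P = 3012.57 / 2901.17 × 100 = 103.8398
Fisher = √(L × P) = √(106.5100 × 103.8398) = 105.1664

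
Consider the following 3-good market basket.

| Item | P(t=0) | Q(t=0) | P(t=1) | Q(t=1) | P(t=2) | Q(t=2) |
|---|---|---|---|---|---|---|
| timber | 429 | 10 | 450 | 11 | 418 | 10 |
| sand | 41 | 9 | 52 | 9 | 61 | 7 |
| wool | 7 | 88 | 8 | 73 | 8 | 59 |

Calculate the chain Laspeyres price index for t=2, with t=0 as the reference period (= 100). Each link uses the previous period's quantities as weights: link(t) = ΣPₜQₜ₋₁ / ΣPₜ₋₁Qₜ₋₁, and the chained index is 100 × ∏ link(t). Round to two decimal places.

102.67

Link t=0→t=1:
ΣP(t=1)Q(t=0) = 450×10 + 52×9 + 8×88 = 4500 + 468 + 704 = 5672
ΣP(t=0)Q(t=0) = 429×10 + 41×9 + 7×88 = 4290 + 369 + 616 = 5275
link = 5672/5275 = 1.075261
Link t=1→t=2:
ΣP(t=2)Q(t=1) = 418×11 + 61×9 + 8×73 = 4598 + 549 + 584 = 5731
ΣP(t=1)Q(t=1) = 450×11 + 52×9 + 8×73 = 4950 + 468 + 584 = 6002
link = 5731/6002 = 0.954848
Chained index = 100 × 1.075261 × 0.954848 = 102.6711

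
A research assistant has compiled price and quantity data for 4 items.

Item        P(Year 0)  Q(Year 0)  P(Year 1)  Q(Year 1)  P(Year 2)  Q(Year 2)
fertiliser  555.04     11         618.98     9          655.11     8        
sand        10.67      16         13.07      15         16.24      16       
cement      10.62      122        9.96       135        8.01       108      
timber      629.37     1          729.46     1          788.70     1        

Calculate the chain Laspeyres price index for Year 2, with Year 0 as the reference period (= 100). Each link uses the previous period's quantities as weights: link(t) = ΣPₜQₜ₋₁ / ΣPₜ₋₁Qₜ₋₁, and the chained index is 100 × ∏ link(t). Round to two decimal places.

111.63

Link Year 0→Year 1:
ΣP(Year 1)Q(Year 0) = 618.98×11 + 13.07×16 + 9.96×122 + 729.46×1 = 6808.78 + 209.12 + 1215.12 + 729.46 = 8962.48
ΣP(Year 0)Q(Year 0) = 555.04×11 + 10.67×16 + 10.62×122 + 629.37×1 = 6105.44 + 170.72 + 1295.64 + 629.37 = 8201.17
link = 8962.48/8201.17 = 1.092829
Link Year 1→Year 2:
ΣP(Year 2)Q(Year 1) = 655.11×9 + 16.24×15 + 8.01×135 + 788.70×1 = 5895.99 + 243.6 + 1081.35 + 788.7 = 8009.64
ΣP(Year 1)Q(Year 1) = 618.98×9 + 13.07×15 + 9.96×135 + 729.46×1 = 5570.82 + 196.05 + 1344.6 + 729.46 = 7840.93
link = 8009.64/7840.93 = 1.021517
Chained index = 100 × 1.092829 × 1.021517 = 111.6343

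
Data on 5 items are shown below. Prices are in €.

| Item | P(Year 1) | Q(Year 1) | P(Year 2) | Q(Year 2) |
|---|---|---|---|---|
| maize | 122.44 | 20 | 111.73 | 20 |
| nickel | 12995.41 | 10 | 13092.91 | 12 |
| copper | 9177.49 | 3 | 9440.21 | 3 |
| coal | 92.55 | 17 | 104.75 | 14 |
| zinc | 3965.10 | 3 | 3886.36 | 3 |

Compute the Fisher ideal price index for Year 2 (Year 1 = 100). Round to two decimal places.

Laspeyres component (base-period weights):
ΣP(Year 2)Q(Year 1) = 111.73×20 + 13092.91×10 + 9440.21×3 + 104.75×17 + 3886.36×3 = 2234.6 + 130929.1 + 28320.63 + 1780.75 + 11659.08 = 174924.16
ΣP(Year 1)Q(Year 1) = 122.44×20 + 12995.41×10 + 9177.49×3 + 92.55×17 + 3965.10×3 = 2448.8 + 129954.1 + 27532.47 + 1573.35 + 11895.3 = 173404.02
L = 174924.16 / 173404.02 × 100 = 100.8766
Paasche component (current-period weights):
ΣP(Year 2)Q(Year 2) = 111.73×20 + 13092.91×12 + 9440.21×3 + 104.75×14 + 3886.36×3 = 2234.6 + 157114.92 + 28320.63 + 1466.5 + 11659.08 = 200795.73
ΣP(Year 1)Q(Year 2) = 122.44×20 + 12995.41×12 + 9177.49×3 + 92.55×14 + 3965.10×3 = 2448.8 + 155944.92 + 27532.47 + 1295.7 + 11895.3 = 199117.19
P = 200795.73 / 199117.19 × 100 = 100.8430
Fisher = √(L × P) = √(100.8766 × 100.8430) = 100.8598

100.86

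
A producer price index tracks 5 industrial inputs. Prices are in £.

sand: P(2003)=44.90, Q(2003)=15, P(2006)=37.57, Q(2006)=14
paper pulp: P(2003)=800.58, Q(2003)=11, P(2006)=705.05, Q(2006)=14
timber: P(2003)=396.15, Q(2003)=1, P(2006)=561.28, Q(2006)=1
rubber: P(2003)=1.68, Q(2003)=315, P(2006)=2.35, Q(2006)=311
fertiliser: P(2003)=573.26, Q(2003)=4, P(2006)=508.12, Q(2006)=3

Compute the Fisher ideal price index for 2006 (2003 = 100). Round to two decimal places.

91.53

Laspeyres component (base-period weights):
ΣP(2006)Q(2003) = 37.57×15 + 705.05×11 + 561.28×1 + 2.35×315 + 508.12×4 = 563.55 + 7755.55 + 561.28 + 740.25 + 2032.48 = 11653.11
ΣP(2003)Q(2003) = 44.90×15 + 800.58×11 + 396.15×1 + 1.68×315 + 573.26×4 = 673.5 + 8806.38 + 396.15 + 529.2 + 2293.04 = 12698.27
L = 11653.11 / 12698.27 × 100 = 91.7693
Paasche component (current-period weights):
ΣP(2006)Q(2006) = 37.57×14 + 705.05×14 + 561.28×1 + 2.35×311 + 508.12×3 = 525.98 + 9870.7 + 561.28 + 730.85 + 1524.36 = 13213.17
ΣP(2003)Q(2006) = 44.90×14 + 800.58×14 + 396.15×1 + 1.68×311 + 573.26×3 = 628.6 + 11208.12 + 396.15 + 522.48 + 1719.78 = 14475.13
P = 13213.17 / 14475.13 × 100 = 91.2819
Fisher = √(L × P) = √(91.7693 × 91.2819) = 91.5252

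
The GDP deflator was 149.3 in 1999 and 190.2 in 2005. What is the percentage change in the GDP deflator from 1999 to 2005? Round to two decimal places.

27.39%

Change = (190.2 − 149.3) / 149.3 × 100
       = 40.9 / 149.3 × 100 = 27.3945%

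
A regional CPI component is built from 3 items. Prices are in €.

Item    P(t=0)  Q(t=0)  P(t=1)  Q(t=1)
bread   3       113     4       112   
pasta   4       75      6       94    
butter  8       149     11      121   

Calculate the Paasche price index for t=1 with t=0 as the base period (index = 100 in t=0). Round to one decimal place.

139.5

Paasche price index uses current-period quantities as weights.
ΣP(t=1)·Q(t=1) = 4×112 + 6×94 + 11×121 = 448 + 564 + 1331 = 2343
ΣP(t=0)·Q(t=1) = 3×112 + 4×94 + 8×121 = 336 + 376 + 968 = 1680
Index = 2343 / 1680 × 100 = 139.4643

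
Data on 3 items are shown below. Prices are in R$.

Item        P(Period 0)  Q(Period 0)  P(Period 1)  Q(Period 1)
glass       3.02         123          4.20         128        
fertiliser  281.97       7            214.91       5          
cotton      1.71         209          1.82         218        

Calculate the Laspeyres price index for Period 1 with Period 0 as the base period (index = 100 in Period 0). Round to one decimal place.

Laspeyres price index uses base-period quantities as weights.
ΣP(Period 1)·Q(Period 0) = 4.20×123 + 214.91×7 + 1.82×209 = 516.6 + 1504.37 + 380.38 = 2401.35
ΣP(Period 0)·Q(Period 0) = 3.02×123 + 281.97×7 + 1.71×209 = 371.46 + 1973.79 + 357.39 = 2702.64
Index = 2401.35 / 2702.64 × 100 = 88.8520

88.9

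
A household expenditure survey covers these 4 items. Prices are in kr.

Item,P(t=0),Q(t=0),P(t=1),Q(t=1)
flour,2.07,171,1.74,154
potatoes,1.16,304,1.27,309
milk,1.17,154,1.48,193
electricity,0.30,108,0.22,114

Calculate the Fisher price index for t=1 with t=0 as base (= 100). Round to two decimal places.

Laspeyres component (base-period weights):
ΣP(t=1)Q(t=0) = 1.74×171 + 1.27×304 + 1.48×154 + 0.22×108 = 297.54 + 386.08 + 227.92 + 23.76 = 935.3
ΣP(t=0)Q(t=0) = 2.07×171 + 1.16×304 + 1.17×154 + 0.30×108 = 353.97 + 352.64 + 180.18 + 32.4 = 919.19
L = 935.3 / 919.19 × 100 = 101.7526
Paasche component (current-period weights):
ΣP(t=1)Q(t=1) = 1.74×154 + 1.27×309 + 1.48×193 + 0.22×114 = 267.96 + 392.43 + 285.64 + 25.08 = 971.11
ΣP(t=0)Q(t=1) = 2.07×154 + 1.16×309 + 1.17×193 + 0.30×114 = 318.78 + 358.44 + 225.81 + 34.2 = 937.23
P = 971.11 / 937.23 × 100 = 103.6149
Fisher = √(L × P) = √(101.7526 × 103.6149) = 102.6795

102.68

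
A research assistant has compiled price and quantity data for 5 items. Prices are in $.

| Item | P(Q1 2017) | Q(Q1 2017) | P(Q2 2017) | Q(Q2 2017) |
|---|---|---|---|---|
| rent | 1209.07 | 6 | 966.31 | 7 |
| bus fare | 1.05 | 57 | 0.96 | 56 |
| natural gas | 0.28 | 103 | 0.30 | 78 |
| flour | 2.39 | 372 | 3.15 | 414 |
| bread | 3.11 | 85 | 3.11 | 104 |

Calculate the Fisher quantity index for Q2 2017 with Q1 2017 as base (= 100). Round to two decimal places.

115.86

Laspeyres component (base-period weights):
ΣP(Q1 2017)Q(Q2 2017) = 1209.07×7 + 1.05×56 + 0.28×78 + 2.39×414 + 3.11×104 = 8463.49 + 58.8 + 21.84 + 989.46 + 323.44 = 9857.03
ΣP(Q1 2017)Q(Q1 2017) = 1209.07×6 + 1.05×57 + 0.28×103 + 2.39×372 + 3.11×85 = 7254.42 + 59.85 + 28.84 + 889.08 + 264.35 = 8496.54
L = 9857.03 / 8496.54 × 100 = 116.0123
Paasche component (current-period weights):
ΣP(Q2 2017)Q(Q2 2017) = 966.31×7 + 0.96×56 + 0.30×78 + 3.15×414 + 3.11×104 = 6764.17 + 53.76 + 23.4 + 1304.1 + 323.44 = 8468.87
ΣP(Q2 2017)Q(Q1 2017) = 966.31×6 + 0.96×57 + 0.30×103 + 3.15×372 + 3.11×85 = 5797.86 + 54.72 + 30.9 + 1171.8 + 264.35 = 7319.63
P = 8468.87 / 7319.63 × 100 = 115.7008
Fisher = √(L × P) = √(116.0123 × 115.7008) = 115.8564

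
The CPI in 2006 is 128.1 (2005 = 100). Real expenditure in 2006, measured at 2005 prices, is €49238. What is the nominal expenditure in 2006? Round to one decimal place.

Nominal = Real × (Index/100) = 49238 × (128.1/100)
        = 49238 × 1.281 = 63073.8780

63073.9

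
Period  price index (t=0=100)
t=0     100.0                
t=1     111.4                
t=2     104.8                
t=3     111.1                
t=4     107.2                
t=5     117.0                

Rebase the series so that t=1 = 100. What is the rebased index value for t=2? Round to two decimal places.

94.08

Rebased(t=2) = 104.8 / 111.4 × 100 = 94.0754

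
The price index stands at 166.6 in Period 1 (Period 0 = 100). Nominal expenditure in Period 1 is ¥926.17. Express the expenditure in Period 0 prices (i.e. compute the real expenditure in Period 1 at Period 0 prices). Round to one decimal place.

555.9

Real = Nominal ÷ (Index/100) = 926.17 ÷ (166.6/100)
     = 926.17 ÷ 1.666 = 555.9244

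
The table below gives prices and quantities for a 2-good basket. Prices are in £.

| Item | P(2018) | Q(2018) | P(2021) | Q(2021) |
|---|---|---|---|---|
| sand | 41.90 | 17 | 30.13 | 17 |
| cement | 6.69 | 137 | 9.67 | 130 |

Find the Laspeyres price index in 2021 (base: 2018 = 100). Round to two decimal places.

112.78

Laspeyres price index uses base-period quantities as weights.
ΣP(2021)·Q(2018) = 30.13×17 + 9.67×137 = 512.21 + 1324.79 = 1837
ΣP(2018)·Q(2018) = 41.90×17 + 6.69×137 = 712.3 + 916.53 = 1628.83
Index = 1837 / 1628.83 × 100 = 112.7803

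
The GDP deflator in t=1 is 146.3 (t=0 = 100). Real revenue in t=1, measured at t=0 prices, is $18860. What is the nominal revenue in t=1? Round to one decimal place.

27592.2

Nominal = Real × (Index/100) = 18860 × (146.3/100)
        = 18860 × 1.463 = 27592.1800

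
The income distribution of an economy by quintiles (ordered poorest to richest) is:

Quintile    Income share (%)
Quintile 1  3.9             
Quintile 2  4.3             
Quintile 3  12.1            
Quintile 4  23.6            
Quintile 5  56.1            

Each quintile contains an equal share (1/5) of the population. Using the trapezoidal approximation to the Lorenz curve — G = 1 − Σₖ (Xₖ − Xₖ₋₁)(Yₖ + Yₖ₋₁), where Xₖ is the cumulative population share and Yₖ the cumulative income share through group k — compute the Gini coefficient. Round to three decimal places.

0.495

Cumulative income shares Yₖ: 0.0390, 0.0820, 0.2030, 0.4390, 1.0000
Σ (Xₖ−Xₖ₋₁)(Yₖ+Yₖ₋₁) = (1/5)(0.0390+0.0000) + (1/5)(0.0820+0.0390) + (1/5)(0.2030+0.0820) + (1/5)(0.4390+0.2030) + (1/5)(1.0000+0.4390)
  = 0.0078 + 0.0242 + 0.0570 + 0.1284 + 0.2878 = 0.5052
G = 1 − 0.5052 = 0.4948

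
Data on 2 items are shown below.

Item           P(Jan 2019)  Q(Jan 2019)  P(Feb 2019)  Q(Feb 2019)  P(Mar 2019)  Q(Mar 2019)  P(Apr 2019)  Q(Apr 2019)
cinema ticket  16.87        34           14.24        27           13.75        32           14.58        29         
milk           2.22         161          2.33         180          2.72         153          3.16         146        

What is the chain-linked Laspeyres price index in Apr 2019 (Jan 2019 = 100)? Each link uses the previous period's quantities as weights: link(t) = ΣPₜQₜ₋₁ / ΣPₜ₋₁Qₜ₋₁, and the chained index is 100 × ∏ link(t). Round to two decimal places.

109.68

Link Jan 2019→Feb 2019:
ΣP(Feb 2019)Q(Jan 2019) = 14.24×34 + 2.33×161 = 484.16 + 375.13 = 859.29
ΣP(Jan 2019)Q(Jan 2019) = 16.87×34 + 2.22×161 = 573.58 + 357.42 = 931
link = 859.29/931 = 0.922975
Link Feb 2019→Mar 2019:
ΣP(Mar 2019)Q(Feb 2019) = 13.75×27 + 2.72×180 = 371.25 + 489.6 = 860.85
ΣP(Feb 2019)Q(Feb 2019) = 14.24×27 + 2.33×180 = 384.48 + 419.4 = 803.88
link = 860.85/803.88 = 1.070869
Link Mar 2019→Apr 2019:
ΣP(Apr 2019)Q(Mar 2019) = 14.58×32 + 3.16×153 = 466.56 + 483.48 = 950.04
ΣP(Mar 2019)Q(Mar 2019) = 13.75×32 + 2.72×153 = 440 + 416.16 = 856.16
link = 950.04/856.16 = 1.109652
Chained index = 100 × 0.922975 × 1.070869 × 1.109652 = 109.6764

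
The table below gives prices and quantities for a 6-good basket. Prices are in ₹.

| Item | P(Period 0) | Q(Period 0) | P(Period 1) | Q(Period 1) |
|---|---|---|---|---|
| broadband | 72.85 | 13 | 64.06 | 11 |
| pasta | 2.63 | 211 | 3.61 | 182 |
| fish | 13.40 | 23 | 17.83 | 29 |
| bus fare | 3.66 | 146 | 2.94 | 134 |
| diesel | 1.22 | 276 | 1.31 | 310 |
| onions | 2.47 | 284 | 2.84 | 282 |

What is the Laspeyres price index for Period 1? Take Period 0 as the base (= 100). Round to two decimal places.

106.48

Laspeyres price index uses base-period quantities as weights.
ΣP(Period 1)·Q(Period 0) = 64.06×13 + 3.61×211 + 17.83×23 + 2.94×146 + 1.31×276 + 2.84×284 = 832.78 + 761.71 + 410.09 + 429.24 + 361.56 + 806.56 = 3601.94
ΣP(Period 0)·Q(Period 0) = 72.85×13 + 2.63×211 + 13.40×23 + 3.66×146 + 1.22×276 + 2.47×284 = 947.05 + 554.93 + 308.2 + 534.36 + 336.72 + 701.48 = 3382.74
Index = 3601.94 / 3382.74 × 100 = 106.4800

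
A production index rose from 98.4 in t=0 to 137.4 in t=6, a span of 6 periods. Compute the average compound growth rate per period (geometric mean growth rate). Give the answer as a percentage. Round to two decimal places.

5.72%

Growth factor = (137.4/98.4)^(1/6) = (1.396341)^(1/6) = 1.057220
Growth rate = 1.057220 − 1 = 0.057220 = 5.7220%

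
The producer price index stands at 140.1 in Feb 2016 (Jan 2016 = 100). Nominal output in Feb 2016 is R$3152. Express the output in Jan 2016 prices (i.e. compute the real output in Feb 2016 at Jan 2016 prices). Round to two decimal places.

2249.82

Real = Nominal ÷ (Index/100) = 3152 ÷ (140.1/100)
     = 3152 ÷ 1.401 = 2249.8216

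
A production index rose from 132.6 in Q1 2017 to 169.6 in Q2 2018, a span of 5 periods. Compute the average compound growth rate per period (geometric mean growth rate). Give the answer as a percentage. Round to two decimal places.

5.05%

Growth factor = (169.6/132.6)^(1/5) = (1.279035)^(1/5) = 1.050453
Growth rate = 1.050453 − 1 = 0.050453 = 5.0453%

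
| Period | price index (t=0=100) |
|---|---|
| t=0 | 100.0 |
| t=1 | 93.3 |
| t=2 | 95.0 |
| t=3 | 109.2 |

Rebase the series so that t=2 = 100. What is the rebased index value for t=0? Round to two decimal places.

Rebased(t=0) = 100.0 / 95.0 × 100 = 105.2632

105.26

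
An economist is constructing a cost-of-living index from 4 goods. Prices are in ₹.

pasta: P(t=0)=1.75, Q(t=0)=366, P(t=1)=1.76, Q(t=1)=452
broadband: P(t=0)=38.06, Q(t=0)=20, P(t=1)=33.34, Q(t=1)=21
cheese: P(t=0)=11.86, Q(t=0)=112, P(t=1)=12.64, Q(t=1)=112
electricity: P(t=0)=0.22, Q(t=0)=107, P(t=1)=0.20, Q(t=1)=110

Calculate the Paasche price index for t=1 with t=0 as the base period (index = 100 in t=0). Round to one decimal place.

Paasche price index uses current-period quantities as weights.
ΣP(t=1)·Q(t=1) = 1.76×452 + 33.34×21 + 12.64×112 + 0.20×110 = 795.52 + 700.14 + 1415.68 + 22 = 2933.34
ΣP(t=0)·Q(t=1) = 1.75×452 + 38.06×21 + 11.86×112 + 0.22×110 = 791 + 799.26 + 1328.32 + 24.2 = 2942.78
Index = 2933.34 / 2942.78 × 100 = 99.6792

99.7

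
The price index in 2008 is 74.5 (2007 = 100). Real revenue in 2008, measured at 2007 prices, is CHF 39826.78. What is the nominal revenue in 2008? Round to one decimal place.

29671.0

Nominal = Real × (Index/100) = 39826.78 × (74.5/100)
        = 39826.78 × 0.745 = 29670.9511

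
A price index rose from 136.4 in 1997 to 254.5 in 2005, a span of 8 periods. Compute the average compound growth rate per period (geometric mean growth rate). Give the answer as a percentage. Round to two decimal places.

8.11%

Growth factor = (254.5/136.4)^(1/8) = (1.865836)^(1/8) = 1.081083
Growth rate = 1.081083 − 1 = 0.081083 = 8.1083%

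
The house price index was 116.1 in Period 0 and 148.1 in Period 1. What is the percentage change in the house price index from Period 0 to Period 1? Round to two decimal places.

Change = (148.1 − 116.1) / 116.1 × 100
       = 32.0 / 116.1 × 100 = 27.5624%

27.56%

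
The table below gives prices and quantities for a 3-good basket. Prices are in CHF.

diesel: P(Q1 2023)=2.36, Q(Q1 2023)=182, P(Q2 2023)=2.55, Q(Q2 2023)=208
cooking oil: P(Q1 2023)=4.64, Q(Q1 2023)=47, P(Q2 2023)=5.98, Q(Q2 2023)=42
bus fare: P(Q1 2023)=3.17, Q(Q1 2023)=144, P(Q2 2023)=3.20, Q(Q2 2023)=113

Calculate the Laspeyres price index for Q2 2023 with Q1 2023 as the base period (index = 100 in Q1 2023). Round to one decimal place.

109.2

Laspeyres price index uses base-period quantities as weights.
ΣP(Q2 2023)·Q(Q1 2023) = 2.55×182 + 5.98×47 + 3.20×144 = 464.1 + 281.06 + 460.8 = 1205.96
ΣP(Q1 2023)·Q(Q1 2023) = 2.36×182 + 4.64×47 + 3.17×144 = 429.52 + 218.08 + 456.48 = 1104.08
Index = 1205.96 / 1104.08 × 100 = 109.2276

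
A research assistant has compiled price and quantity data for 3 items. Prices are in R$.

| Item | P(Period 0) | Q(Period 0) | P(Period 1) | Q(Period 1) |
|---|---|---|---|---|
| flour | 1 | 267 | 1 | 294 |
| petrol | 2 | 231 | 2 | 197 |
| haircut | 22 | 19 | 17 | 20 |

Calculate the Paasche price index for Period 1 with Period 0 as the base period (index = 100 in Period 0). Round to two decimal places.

91.13

Paasche price index uses current-period quantities as weights.
ΣP(Period 1)·Q(Period 1) = 1×294 + 2×197 + 17×20 = 294 + 394 + 340 = 1028
ΣP(Period 0)·Q(Period 1) = 1×294 + 2×197 + 22×20 = 294 + 394 + 440 = 1128
Index = 1028 / 1128 × 100 = 91.1348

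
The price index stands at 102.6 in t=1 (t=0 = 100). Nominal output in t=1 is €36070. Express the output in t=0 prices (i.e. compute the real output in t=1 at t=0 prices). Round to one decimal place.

35155.9

Real = Nominal ÷ (Index/100) = 36070 ÷ (102.6/100)
     = 36070 ÷ 1.026 = 35155.9454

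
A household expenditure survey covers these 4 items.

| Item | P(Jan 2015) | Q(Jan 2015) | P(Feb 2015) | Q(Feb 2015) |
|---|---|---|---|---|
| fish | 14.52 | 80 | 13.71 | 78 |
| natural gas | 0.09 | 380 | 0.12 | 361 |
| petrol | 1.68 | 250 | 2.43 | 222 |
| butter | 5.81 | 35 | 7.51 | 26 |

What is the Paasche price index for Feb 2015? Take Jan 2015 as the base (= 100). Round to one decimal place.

109.4

Paasche price index uses current-period quantities as weights.
ΣP(Feb 2015)·Q(Feb 2015) = 13.71×78 + 0.12×361 + 2.43×222 + 7.51×26 = 1069.38 + 43.32 + 539.46 + 195.26 = 1847.42
ΣP(Jan 2015)·Q(Feb 2015) = 14.52×78 + 0.09×361 + 1.68×222 + 5.81×26 = 1132.56 + 32.49 + 372.96 + 151.06 = 1689.07
Index = 1847.42 / 1689.07 × 100 = 109.3750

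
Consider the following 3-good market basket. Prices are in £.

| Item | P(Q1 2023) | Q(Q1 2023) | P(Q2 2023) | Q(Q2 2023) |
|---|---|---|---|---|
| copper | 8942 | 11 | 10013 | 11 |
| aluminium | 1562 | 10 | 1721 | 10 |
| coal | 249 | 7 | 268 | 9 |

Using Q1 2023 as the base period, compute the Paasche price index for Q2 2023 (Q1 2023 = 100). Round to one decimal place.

111.7

Paasche price index uses current-period quantities as weights.
ΣP(Q2 2023)·Q(Q2 2023) = 10013×11 + 1721×10 + 268×9 = 110143 + 17210 + 2412 = 129765
ΣP(Q1 2023)·Q(Q2 2023) = 8942×11 + 1562×10 + 249×9 = 98362 + 15620 + 2241 = 116223
Index = 129765 / 116223 × 100 = 111.6517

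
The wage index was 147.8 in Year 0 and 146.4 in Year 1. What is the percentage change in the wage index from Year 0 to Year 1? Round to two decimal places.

Change = (146.4 − 147.8) / 147.8 × 100
       = -1.4 / 147.8 × 100 = -0.9472%

-0.95%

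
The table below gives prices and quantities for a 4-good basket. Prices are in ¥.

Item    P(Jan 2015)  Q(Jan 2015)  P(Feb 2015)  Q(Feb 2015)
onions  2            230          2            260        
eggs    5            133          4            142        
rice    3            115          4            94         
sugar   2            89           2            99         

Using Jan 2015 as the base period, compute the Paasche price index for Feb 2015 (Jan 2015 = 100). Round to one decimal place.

97.2

Paasche price index uses current-period quantities as weights.
ΣP(Feb 2015)·Q(Feb 2015) = 2×260 + 4×142 + 4×94 + 2×99 = 520 + 568 + 376 + 198 = 1662
ΣP(Jan 2015)·Q(Feb 2015) = 2×260 + 5×142 + 3×94 + 2×99 = 520 + 710 + 282 + 198 = 1710
Index = 1662 / 1710 × 100 = 97.1930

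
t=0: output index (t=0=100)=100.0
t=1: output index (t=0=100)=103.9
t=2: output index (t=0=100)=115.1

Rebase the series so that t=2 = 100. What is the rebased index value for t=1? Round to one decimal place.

Rebased(t=1) = 103.9 / 115.1 × 100 = 90.2693

90.3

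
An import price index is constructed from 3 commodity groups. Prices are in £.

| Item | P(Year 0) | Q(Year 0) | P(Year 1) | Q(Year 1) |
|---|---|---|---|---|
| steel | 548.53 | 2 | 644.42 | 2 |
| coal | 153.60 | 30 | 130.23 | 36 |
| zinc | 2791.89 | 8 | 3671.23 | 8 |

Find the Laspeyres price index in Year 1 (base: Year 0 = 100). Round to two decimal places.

123.27

Laspeyres price index uses base-period quantities as weights.
ΣP(Year 1)·Q(Year 0) = 644.42×2 + 130.23×30 + 3671.23×8 = 1288.84 + 3906.9 + 29369.84 = 34565.58
ΣP(Year 0)·Q(Year 0) = 548.53×2 + 153.60×30 + 2791.89×8 = 1097.06 + 4608 + 22335.12 = 28040.18
Index = 34565.58 / 28040.18 × 100 = 123.2716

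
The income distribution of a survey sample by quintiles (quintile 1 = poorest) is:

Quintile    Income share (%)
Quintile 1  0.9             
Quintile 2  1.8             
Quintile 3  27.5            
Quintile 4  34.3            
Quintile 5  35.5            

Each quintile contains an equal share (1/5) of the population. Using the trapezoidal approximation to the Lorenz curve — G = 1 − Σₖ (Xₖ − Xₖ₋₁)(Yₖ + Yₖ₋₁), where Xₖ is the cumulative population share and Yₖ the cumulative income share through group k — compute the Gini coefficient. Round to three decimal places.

0.407

Cumulative income shares Yₖ: 0.0090, 0.0270, 0.3020, 0.6450, 1.0000
Σ (Xₖ−Xₖ₋₁)(Yₖ+Yₖ₋₁) = (1/5)(0.0090+0.0000) + (1/5)(0.0270+0.0090) + (1/5)(0.3020+0.0270) + (1/5)(0.6450+0.3020) + (1/5)(1.0000+0.6450)
  = 0.0018 + 0.0072 + 0.0658 + 0.1894 + 0.3290 = 0.5932
G = 1 − 0.5932 = 0.4068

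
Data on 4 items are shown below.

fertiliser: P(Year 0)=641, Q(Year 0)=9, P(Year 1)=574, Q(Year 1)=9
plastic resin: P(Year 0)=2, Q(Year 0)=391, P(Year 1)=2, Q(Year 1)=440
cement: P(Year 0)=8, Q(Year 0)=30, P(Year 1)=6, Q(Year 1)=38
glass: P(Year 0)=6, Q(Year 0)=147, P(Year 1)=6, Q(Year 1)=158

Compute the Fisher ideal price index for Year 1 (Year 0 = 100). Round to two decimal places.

Laspeyres component (base-period weights):
ΣP(Year 1)Q(Year 0) = 574×9 + 2×391 + 6×30 + 6×147 = 5166 + 782 + 180 + 882 = 7010
ΣP(Year 0)Q(Year 0) = 641×9 + 2×391 + 8×30 + 6×147 = 5769 + 782 + 240 + 882 = 7673
L = 7010 / 7673 × 100 = 91.3593
Paasche component (current-period weights):
ΣP(Year 1)Q(Year 1) = 574×9 + 2×440 + 6×38 + 6×158 = 5166 + 880 + 228 + 948 = 7222
ΣP(Year 0)Q(Year 1) = 641×9 + 2×440 + 8×38 + 6×158 = 5769 + 880 + 304 + 948 = 7901
P = 7222 / 7901 × 100 = 91.4062
Fisher = √(L × P) = √(91.3593 × 91.4062) = 91.3827

91.38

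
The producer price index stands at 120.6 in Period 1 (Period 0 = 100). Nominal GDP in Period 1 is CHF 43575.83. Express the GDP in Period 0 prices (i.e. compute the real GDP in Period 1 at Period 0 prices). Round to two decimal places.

Real = Nominal ÷ (Index/100) = 43575.83 ÷ (120.6/100)
     = 43575.83 ÷ 1.206 = 36132.5290

36132.53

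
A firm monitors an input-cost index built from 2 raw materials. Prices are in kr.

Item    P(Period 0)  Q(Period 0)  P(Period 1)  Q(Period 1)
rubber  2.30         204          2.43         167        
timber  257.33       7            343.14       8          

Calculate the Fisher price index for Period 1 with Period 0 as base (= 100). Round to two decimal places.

128.31

Laspeyres component (base-period weights):
ΣP(Period 1)Q(Period 0) = 2.43×204 + 343.14×7 = 495.72 + 2401.98 = 2897.7
ΣP(Period 0)Q(Period 0) = 2.30×204 + 257.33×7 = 469.2 + 1801.31 = 2270.51
L = 2897.7 / 2270.51 × 100 = 127.6233
Paasche component (current-period weights):
ΣP(Period 1)Q(Period 1) = 2.43×167 + 343.14×8 = 405.81 + 2745.12 = 3150.93
ΣP(Period 0)Q(Period 1) = 2.30×167 + 257.33×8 = 384.1 + 2058.64 = 2442.74
P = 3150.93 / 2442.74 × 100 = 128.9916
Fisher = √(L × P) = √(127.6233 × 128.9916) = 128.3056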